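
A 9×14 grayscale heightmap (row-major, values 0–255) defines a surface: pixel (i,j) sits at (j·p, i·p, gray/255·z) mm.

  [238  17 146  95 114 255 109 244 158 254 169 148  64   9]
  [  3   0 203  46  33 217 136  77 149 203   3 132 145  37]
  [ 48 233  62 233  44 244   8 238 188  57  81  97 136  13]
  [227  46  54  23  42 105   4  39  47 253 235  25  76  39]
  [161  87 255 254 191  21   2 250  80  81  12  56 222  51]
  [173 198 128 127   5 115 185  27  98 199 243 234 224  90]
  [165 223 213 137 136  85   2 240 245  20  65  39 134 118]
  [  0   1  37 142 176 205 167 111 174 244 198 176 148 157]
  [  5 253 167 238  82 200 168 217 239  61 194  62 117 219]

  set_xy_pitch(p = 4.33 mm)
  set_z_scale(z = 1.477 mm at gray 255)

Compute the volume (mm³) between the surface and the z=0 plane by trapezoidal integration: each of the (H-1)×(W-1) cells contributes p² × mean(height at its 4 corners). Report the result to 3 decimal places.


height_mm = gray/255 × 1.477; cell vol = 4.33² × mean(4 corners)
unit = 4.33² × 1.477 / (4×255) = 0.0271491 mm³ per gray-sum
row 0: Σ corner-gray over 13 cells = 6521  → 177.0396
row 1: Σ corner-gray over 13 cells = 6031  → 163.7365
row 2: Σ corner-gray over 13 cells = 5467  → 148.4244
row 3: Σ corner-gray over 13 cells = 5398  → 146.5511
row 4: Σ corner-gray over 13 cells = 7063  → 191.7544
row 5: Σ corner-gray over 13 cells = 7190  → 195.2023
row 6: Σ corner-gray over 13 cells = 7076  → 192.1073
row 7: Σ corner-gray over 13 cells = 7935  → 215.4284
Σ rows: total corner-gray = 52681  → 1430.2440 mm³

1430.244


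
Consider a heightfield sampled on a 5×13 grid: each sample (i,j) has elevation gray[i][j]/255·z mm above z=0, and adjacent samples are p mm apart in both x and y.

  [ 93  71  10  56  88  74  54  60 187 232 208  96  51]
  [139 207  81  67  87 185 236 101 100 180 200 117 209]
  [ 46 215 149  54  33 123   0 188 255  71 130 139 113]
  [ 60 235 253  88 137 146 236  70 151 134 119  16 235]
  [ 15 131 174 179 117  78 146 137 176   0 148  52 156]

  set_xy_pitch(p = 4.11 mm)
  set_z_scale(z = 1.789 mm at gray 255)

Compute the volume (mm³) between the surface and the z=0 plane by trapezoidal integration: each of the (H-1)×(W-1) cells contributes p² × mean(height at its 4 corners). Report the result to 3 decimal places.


737.101

height_mm = gray/255 × 1.789; cell vol = 4.11² × mean(4 corners)
unit = 4.11² × 1.789 / (4×255) = 0.0296274 mm³ per gray-sum
row 0: Σ corner-gray over 12 cells = 5886  → 174.3870
row 1: Σ corner-gray over 12 cells = 6343  → 187.9267
row 2: Σ corner-gray over 12 cells = 6338  → 187.7786
row 3: Σ corner-gray over 12 cells = 6312  → 187.0083
Σ rows: total corner-gray = 24879  → 737.1005 mm³


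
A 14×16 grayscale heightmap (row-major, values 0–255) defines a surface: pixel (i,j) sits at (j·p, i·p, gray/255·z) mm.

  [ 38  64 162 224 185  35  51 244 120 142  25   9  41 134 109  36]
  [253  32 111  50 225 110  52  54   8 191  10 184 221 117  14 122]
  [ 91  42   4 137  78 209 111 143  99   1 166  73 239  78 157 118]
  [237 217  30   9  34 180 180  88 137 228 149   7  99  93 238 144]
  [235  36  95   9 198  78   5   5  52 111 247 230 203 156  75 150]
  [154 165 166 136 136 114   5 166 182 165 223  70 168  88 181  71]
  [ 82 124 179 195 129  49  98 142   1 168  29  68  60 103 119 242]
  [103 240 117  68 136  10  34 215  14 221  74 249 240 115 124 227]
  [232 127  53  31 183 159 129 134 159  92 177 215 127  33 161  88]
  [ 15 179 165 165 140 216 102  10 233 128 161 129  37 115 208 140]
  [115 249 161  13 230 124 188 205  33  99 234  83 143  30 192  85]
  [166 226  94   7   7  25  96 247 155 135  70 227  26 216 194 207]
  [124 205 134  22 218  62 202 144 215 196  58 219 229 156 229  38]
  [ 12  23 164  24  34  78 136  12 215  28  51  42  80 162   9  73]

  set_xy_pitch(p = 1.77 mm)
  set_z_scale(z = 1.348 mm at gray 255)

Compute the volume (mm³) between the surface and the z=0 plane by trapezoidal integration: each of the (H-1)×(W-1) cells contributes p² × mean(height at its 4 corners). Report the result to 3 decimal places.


401.079

height_mm = gray/255 × 1.348; cell vol = 1.77² × mean(4 corners)
unit = 1.77² × 1.348 / (4×255) = 0.00414034 mm³ per gray-sum
row 0: Σ corner-gray over 15 cells = 6297  → 26.0717
row 1: Σ corner-gray over 15 cells = 6416  → 26.5644
row 2: Σ corner-gray over 15 cells = 7042  → 29.1563
row 3: Σ corner-gray over 15 cells = 7144  → 29.5786
row 4: Σ corner-gray over 15 cells = 7540  → 31.2182
row 5: Σ corner-gray over 15 cells = 7407  → 30.6675
row 6: Σ corner-gray over 15 cells = 7296  → 30.2079
row 7: Σ corner-gray over 15 cells = 7924  → 32.8081
row 8: Σ corner-gray over 15 cells = 8011  → 33.1683
row 9: Σ corner-gray over 15 cells = 8299  → 34.3607
row 10: Σ corner-gray over 15 cells = 7991  → 33.0855
row 11: Σ corner-gray over 15 cells = 8563  → 35.4538
row 12: Σ corner-gray over 15 cells = 6941  → 28.7381
Σ rows: total corner-gray = 96871  → 401.0791 mm³


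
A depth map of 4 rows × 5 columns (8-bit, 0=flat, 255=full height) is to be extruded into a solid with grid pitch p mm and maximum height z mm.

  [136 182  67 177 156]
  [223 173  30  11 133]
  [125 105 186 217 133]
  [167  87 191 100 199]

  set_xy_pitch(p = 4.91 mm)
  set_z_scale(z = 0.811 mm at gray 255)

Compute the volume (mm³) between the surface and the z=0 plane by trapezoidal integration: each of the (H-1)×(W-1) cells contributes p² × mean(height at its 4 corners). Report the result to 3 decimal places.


122.332

height_mm = gray/255 × 0.811; cell vol = 4.91² × mean(4 corners)
unit = 4.91² × 0.811 / (4×255) = 0.0191683 mm³ per gray-sum
row 0: Σ corner-gray over 4 cells = 1928  → 36.9565
row 1: Σ corner-gray over 4 cells = 2058  → 39.4484
row 2: Σ corner-gray over 4 cells = 2396  → 45.9273
Σ rows: total corner-gray = 6382  → 122.3321 mm³


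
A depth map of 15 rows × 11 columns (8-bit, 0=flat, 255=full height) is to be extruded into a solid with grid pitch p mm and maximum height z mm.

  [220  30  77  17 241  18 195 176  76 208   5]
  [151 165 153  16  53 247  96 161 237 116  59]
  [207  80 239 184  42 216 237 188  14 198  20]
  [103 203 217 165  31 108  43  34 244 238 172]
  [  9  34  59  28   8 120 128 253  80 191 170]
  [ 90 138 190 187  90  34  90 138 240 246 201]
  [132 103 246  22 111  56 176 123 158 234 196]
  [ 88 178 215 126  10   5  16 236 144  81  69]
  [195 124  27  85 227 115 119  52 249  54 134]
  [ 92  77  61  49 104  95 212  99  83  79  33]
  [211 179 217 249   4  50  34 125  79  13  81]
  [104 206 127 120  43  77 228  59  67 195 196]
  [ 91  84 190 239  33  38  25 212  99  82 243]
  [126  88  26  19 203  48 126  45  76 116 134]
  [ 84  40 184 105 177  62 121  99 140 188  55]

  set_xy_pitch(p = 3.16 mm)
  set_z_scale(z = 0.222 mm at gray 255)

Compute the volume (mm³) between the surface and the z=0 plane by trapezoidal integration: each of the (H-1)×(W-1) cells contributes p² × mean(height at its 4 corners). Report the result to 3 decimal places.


147.548

height_mm = gray/255 × 0.222; cell vol = 3.16² × mean(4 corners)
unit = 3.16² × 0.222 / (4×255) = 0.00217334 mm³ per gray-sum
row 0: Σ corner-gray over 10 cells = 4999  → 10.8645
row 1: Σ corner-gray over 10 cells = 5721  → 12.4337
row 2: Σ corner-gray over 10 cells = 5864  → 12.7444
row 3: Σ corner-gray over 10 cells = 4822  → 10.4798
row 4: Σ corner-gray over 10 cells = 4978  → 10.8189
row 5: Σ corner-gray over 10 cells = 5783  → 12.5684
row 6: Σ corner-gray over 10 cells = 4965  → 10.7906
row 7: Σ corner-gray over 10 cells = 4612  → 10.0234
row 8: Σ corner-gray over 10 cells = 4276  → 9.2932
row 9: Σ corner-gray over 10 cells = 4035  → 8.7694
row 10: Σ corner-gray over 10 cells = 4736  → 10.2929
row 11: Σ corner-gray over 10 cells = 4882  → 10.6102
row 12: Σ corner-gray over 10 cells = 4092  → 8.8933
row 13: Σ corner-gray over 10 cells = 4125  → 8.9650
Σ rows: total corner-gray = 67890  → 147.5478 mm³


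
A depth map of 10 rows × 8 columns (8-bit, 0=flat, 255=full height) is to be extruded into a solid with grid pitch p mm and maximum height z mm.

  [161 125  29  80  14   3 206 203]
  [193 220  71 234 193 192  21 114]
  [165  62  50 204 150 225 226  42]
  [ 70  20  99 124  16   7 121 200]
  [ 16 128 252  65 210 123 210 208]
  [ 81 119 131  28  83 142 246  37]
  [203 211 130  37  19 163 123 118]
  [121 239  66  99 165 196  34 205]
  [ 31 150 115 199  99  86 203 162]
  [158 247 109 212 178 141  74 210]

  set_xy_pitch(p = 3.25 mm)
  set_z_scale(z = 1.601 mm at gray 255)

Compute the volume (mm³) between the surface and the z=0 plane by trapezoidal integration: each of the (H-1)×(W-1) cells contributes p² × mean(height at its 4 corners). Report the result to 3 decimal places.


height_mm = gray/255 × 1.601; cell vol = 3.25² × mean(4 corners)
unit = 3.25² × 1.601 / (4×255) = 0.016579 mm³ per gray-sum
row 0: Σ corner-gray over 7 cells = 3447  → 57.1478
row 1: Σ corner-gray over 7 cells = 4210  → 69.7975
row 2: Σ corner-gray over 7 cells = 3085  → 51.1462
row 3: Σ corner-gray over 7 cells = 3244  → 53.7822
row 4: Σ corner-gray over 7 cells = 3816  → 63.2654
row 5: Σ corner-gray over 7 cells = 3303  → 54.7604
row 6: Σ corner-gray over 7 cells = 3611  → 59.8667
row 7: Σ corner-gray over 7 cells = 3821  → 63.3483
row 8: Σ corner-gray over 7 cells = 4187  → 69.4162
Σ rows: total corner-gray = 32724  → 542.5306 mm³

542.531


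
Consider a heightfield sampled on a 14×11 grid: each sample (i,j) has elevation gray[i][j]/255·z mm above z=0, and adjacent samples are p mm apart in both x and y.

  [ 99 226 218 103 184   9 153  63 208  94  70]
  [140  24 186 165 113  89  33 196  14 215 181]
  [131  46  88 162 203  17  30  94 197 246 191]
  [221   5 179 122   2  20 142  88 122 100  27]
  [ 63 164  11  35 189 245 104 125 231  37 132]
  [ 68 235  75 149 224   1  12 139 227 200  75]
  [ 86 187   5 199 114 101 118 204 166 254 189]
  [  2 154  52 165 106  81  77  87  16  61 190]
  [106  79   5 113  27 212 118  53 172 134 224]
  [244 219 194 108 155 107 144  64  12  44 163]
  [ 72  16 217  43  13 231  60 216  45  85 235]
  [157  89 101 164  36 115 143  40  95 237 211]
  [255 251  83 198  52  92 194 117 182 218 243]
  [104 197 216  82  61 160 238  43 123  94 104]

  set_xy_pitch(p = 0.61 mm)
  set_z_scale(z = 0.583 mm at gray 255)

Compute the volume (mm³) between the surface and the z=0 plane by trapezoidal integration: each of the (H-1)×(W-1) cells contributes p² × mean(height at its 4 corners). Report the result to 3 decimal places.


13.505

height_mm = gray/255 × 0.583; cell vol = 0.61² × mean(4 corners)
unit = 0.61² × 0.583 / (4×255) = 0.000212681 mm³ per gray-sum
row 0: Σ corner-gray over 10 cells = 5076  → 1.0796
row 1: Σ corner-gray over 10 cells = 4879  → 1.0377
row 2: Σ corner-gray over 10 cells = 4296  → 0.9137
row 3: Σ corner-gray over 10 cells = 4285  → 0.9113
row 4: Σ corner-gray over 10 cells = 5144  → 1.0940
row 5: Σ corner-gray over 10 cells = 5638  → 1.1991
row 6: Σ corner-gray over 10 cells = 4761  → 1.0126
row 7: Σ corner-gray over 10 cells = 3946  → 0.8392
row 8: Σ corner-gray over 10 cells = 4657  → 0.9905
row 9: Σ corner-gray over 10 cells = 4660  → 0.9911
row 10: Σ corner-gray over 10 cells = 4567  → 0.9713
row 11: Σ corner-gray over 10 cells = 5680  → 1.2080
row 12: Σ corner-gray over 10 cells = 5908  → 1.2565
Σ rows: total corner-gray = 63497  → 13.5046 mm³


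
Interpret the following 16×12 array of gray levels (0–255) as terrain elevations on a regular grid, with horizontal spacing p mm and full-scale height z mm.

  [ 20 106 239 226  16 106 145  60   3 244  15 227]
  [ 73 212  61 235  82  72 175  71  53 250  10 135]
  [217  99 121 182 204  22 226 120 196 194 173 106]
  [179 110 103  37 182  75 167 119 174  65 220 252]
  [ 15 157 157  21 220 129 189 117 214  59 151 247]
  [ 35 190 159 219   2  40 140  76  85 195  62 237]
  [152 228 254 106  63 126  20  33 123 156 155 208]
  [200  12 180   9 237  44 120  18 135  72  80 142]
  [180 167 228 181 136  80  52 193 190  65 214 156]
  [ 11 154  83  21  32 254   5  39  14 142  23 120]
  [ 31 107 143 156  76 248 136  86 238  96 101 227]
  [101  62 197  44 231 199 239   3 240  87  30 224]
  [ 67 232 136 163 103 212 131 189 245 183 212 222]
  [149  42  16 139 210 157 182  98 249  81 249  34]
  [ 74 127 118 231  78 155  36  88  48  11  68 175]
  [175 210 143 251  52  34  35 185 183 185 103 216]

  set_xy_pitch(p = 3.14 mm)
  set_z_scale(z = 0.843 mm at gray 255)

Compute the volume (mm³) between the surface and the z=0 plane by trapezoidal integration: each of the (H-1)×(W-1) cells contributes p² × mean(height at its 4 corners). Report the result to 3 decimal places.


height_mm = gray/255 × 0.843; cell vol = 3.14² × mean(4 corners)
unit = 3.14² × 0.843 / (4×255) = 0.00814867 mm³ per gray-sum
row 0: Σ corner-gray over 11 cells = 5217  → 42.5116
row 1: Σ corner-gray over 11 cells = 6047  → 49.2750
row 2: Σ corner-gray over 11 cells = 6332  → 51.5974
row 3: Σ corner-gray over 11 cells = 6025  → 49.0957
row 4: Σ corner-gray over 11 cells = 5698  → 46.4311
row 5: Σ corner-gray over 11 cells = 5496  → 44.7851
row 6: Σ corner-gray over 11 cells = 5044  → 41.1019
row 7: Σ corner-gray over 11 cells = 5504  → 44.8503
row 8: Σ corner-gray over 11 cells = 5013  → 40.8493
row 9: Σ corner-gray over 11 cells = 4697  → 38.2743
row 10: Σ corner-gray over 11 cells = 6021  → 49.0631
row 11: Σ corner-gray over 11 cells = 6890  → 56.1443
row 12: Σ corner-gray over 11 cells = 6930  → 56.4703
row 13: Σ corner-gray over 11 cells = 5198  → 42.3568
row 14: Σ corner-gray over 11 cells = 5322  → 43.3672
Σ rows: total corner-gray = 85434  → 696.1734 mm³

696.173


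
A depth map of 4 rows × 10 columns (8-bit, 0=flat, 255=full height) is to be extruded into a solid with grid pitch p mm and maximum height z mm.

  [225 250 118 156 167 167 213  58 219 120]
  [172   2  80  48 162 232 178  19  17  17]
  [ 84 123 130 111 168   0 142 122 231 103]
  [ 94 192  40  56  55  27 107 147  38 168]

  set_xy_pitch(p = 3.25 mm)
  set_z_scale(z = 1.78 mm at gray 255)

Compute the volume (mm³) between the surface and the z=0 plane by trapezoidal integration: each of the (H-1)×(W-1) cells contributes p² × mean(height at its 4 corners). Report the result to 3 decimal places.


229.283

height_mm = gray/255 × 1.78; cell vol = 3.25² × mean(4 corners)
unit = 3.25² × 1.78 / (4×255) = 0.0184326 mm³ per gray-sum
row 0: Σ corner-gray over 9 cells = 4706  → 86.7438
row 1: Σ corner-gray over 9 cells = 3906  → 71.9977
row 2: Σ corner-gray over 9 cells = 3827  → 70.5416
Σ rows: total corner-gray = 12439  → 229.2831 mm³


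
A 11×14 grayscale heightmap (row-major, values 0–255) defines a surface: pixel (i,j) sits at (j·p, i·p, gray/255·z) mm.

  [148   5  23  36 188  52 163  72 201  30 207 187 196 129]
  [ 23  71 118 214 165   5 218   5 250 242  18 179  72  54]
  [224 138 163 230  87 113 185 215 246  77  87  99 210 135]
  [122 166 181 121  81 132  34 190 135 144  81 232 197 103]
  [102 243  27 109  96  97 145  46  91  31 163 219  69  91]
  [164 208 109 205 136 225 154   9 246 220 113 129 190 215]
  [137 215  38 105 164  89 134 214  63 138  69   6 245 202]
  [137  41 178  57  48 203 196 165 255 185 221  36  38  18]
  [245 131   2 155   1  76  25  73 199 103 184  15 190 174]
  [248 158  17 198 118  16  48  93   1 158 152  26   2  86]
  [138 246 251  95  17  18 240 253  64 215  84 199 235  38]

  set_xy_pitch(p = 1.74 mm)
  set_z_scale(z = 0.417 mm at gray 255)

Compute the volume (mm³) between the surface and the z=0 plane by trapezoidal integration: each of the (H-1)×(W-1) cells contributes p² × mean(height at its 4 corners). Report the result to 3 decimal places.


height_mm = gray/255 × 0.417; cell vol = 1.74² × mean(4 corners)
unit = 1.74² × 0.417 / (4×255) = 0.00123775 mm³ per gray-sum
row 0: Σ corner-gray over 13 cells = 6188  → 7.6592
row 1: Σ corner-gray over 13 cells = 7250  → 8.9737
row 2: Σ corner-gray over 13 cells = 7672  → 9.4960
row 3: Σ corner-gray over 13 cells = 6478  → 8.0182
row 4: Σ corner-gray over 13 cells = 7132  → 8.8277
row 5: Σ corner-gray over 13 cells = 7566  → 9.3648
row 6: Σ corner-gray over 13 cells = 6700  → 8.2930
row 7: Σ corner-gray over 13 cells = 6128  → 7.5850
row 8: Σ corner-gray over 13 cells = 5035  → 6.2321
row 9: Σ corner-gray over 13 cells = 6318  → 7.8201
Σ rows: total corner-gray = 66467  → 82.2698 mm³

82.270


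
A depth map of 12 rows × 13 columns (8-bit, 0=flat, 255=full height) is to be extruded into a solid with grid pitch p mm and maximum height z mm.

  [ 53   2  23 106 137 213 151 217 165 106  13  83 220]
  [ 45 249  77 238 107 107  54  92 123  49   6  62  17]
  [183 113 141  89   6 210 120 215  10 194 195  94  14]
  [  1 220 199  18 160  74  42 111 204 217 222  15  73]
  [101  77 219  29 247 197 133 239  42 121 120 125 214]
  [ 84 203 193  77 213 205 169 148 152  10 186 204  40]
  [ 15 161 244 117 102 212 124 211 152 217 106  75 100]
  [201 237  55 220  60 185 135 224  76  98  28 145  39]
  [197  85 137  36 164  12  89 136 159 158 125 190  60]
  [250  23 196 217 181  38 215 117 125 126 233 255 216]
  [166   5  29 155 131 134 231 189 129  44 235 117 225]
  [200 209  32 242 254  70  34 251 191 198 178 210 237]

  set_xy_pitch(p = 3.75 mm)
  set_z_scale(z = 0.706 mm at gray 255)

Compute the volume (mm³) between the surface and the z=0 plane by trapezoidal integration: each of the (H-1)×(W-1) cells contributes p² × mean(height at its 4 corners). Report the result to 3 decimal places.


height_mm = gray/255 × 0.706; cell vol = 3.75² × mean(4 corners)
unit = 3.75² × 0.706 / (4×255) = 0.00973346 mm³ per gray-sum
row 0: Σ corner-gray over 12 cells = 5095  → 49.5920
row 1: Σ corner-gray over 12 cells = 5361  → 52.1811
row 2: Σ corner-gray over 12 cells = 6009  → 58.4883
row 3: Σ corner-gray over 12 cells = 6451  → 62.7905
row 4: Σ corner-gray over 12 cells = 7057  → 68.6890
row 5: Σ corner-gray over 12 cells = 7201  → 70.0906
row 6: Σ corner-gray over 12 cells = 6723  → 65.4380
row 7: Σ corner-gray over 12 cells = 6005  → 58.4494
row 8: Σ corner-gray over 12 cells = 6757  → 65.7690
row 9: Σ corner-gray over 12 cells = 7107  → 69.1757
row 10: Σ corner-gray over 12 cells = 7364  → 71.6772
Σ rows: total corner-gray = 71130  → 692.3407 mm³

692.341


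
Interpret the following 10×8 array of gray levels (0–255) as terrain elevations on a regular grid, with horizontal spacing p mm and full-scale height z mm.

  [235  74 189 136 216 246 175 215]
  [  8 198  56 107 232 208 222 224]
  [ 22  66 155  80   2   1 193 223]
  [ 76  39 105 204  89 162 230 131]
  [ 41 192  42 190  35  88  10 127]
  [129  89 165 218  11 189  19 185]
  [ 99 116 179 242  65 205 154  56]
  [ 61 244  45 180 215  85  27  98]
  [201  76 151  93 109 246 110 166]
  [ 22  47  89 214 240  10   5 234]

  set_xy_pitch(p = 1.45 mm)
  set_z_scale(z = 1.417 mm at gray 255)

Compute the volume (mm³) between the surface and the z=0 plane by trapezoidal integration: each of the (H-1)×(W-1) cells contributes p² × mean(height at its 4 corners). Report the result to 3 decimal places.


94.162

height_mm = gray/255 × 1.417; cell vol = 1.45² × mean(4 corners)
unit = 1.45² × 1.417 / (4×255) = 0.00292083 mm³ per gray-sum
row 0: Σ corner-gray over 7 cells = 4800  → 14.0200
row 1: Σ corner-gray over 7 cells = 3517  → 10.2725
row 2: Σ corner-gray over 7 cells = 3104  → 9.0662
row 3: Σ corner-gray over 7 cells = 3147  → 9.1918
row 4: Σ corner-gray over 7 cells = 2978  → 8.6982
row 5: Σ corner-gray over 7 cells = 3773  → 11.0203
row 6: Σ corner-gray over 7 cells = 3828  → 11.1809
row 7: Σ corner-gray over 7 cells = 3688  → 10.7720
row 8: Σ corner-gray over 7 cells = 3403  → 9.9396
Σ rows: total corner-gray = 32238  → 94.1616 mm³


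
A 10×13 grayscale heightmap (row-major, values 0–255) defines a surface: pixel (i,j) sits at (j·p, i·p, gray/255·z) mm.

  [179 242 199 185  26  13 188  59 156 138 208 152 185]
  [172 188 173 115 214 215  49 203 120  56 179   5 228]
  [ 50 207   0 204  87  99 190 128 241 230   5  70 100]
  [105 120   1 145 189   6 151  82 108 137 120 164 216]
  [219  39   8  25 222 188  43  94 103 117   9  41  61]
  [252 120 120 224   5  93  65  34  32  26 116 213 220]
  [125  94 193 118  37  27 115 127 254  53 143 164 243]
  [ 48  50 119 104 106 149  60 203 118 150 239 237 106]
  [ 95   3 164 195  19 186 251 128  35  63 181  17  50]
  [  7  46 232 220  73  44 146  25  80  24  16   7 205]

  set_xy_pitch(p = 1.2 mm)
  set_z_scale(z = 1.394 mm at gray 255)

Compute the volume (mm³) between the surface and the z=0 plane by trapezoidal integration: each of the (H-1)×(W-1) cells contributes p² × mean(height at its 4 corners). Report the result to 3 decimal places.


100.514

height_mm = gray/255 × 1.394; cell vol = 1.2² × mean(4 corners)
unit = 1.2² × 1.394 / (4×255) = 0.001968 mm³ per gray-sum
row 0: Σ corner-gray over 12 cells = 6930  → 13.6382
row 1: Σ corner-gray over 12 cells = 6506  → 12.8038
row 2: Σ corner-gray over 12 cells = 5839  → 11.4912
row 3: Σ corner-gray over 12 cells = 4825  → 9.4956
row 4: Σ corner-gray over 12 cells = 4626  → 9.1040
row 5: Σ corner-gray over 12 cells = 5586  → 10.9932
row 6: Σ corner-gray over 12 cells = 6242  → 12.2843
row 7: Σ corner-gray over 12 cells = 5853  → 11.5187
row 8: Σ corner-gray over 12 cells = 4667  → 9.1847
Σ rows: total corner-gray = 51074  → 100.5136 mm³


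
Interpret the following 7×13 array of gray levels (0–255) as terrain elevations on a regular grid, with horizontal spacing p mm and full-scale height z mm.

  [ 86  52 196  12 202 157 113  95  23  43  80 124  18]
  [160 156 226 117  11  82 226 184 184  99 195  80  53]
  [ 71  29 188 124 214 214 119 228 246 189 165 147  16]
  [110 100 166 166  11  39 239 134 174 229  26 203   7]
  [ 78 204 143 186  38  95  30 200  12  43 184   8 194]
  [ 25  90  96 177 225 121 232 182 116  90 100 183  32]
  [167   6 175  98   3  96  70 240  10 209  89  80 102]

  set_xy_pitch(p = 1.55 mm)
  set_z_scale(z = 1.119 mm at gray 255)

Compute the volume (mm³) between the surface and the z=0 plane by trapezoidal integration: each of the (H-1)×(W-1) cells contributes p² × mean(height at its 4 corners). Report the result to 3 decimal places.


height_mm = gray/255 × 1.119; cell vol = 1.55² × mean(4 corners)
unit = 1.55² × 1.119 / (4×255) = 0.00263568 mm³ per gray-sum
row 0: Σ corner-gray over 12 cells = 5631  → 14.8415
row 1: Σ corner-gray over 12 cells = 7146  → 18.8346
row 2: Σ corner-gray over 12 cells = 6904  → 18.1968
row 3: Σ corner-gray over 12 cells = 5649  → 14.8890
row 4: Σ corner-gray over 12 cells = 5839  → 15.3898
row 5: Σ corner-gray over 12 cells = 5702  → 15.0287
Σ rows: total corner-gray = 36871  → 97.1803 mm³

97.180


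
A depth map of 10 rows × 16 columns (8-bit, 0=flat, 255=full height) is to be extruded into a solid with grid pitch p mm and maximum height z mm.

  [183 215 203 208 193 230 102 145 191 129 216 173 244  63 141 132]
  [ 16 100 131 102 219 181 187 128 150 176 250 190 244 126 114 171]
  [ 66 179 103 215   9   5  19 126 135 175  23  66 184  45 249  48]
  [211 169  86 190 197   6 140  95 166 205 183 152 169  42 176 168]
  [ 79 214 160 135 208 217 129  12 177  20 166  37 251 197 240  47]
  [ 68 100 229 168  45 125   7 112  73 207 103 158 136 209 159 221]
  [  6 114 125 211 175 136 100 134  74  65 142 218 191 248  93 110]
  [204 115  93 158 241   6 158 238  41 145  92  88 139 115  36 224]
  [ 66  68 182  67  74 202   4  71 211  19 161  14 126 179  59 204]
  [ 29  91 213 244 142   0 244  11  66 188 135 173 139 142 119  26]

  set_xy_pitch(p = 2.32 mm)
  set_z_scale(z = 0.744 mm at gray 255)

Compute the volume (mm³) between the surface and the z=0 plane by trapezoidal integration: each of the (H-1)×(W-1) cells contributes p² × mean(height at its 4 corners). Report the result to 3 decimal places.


height_mm = gray/255 × 0.744; cell vol = 2.32² × mean(4 corners)
unit = 2.32² × 0.744 / (4×255) = 0.00392599 mm³ per gray-sum
row 0: Σ corner-gray over 15 cells = 10004  → 39.2756
row 1: Σ corner-gray over 15 cells = 7963  → 31.2626
row 2: Σ corner-gray over 15 cells = 7511  → 29.4881
row 3: Σ corner-gray over 15 cells = 8783  → 34.4819
row 4: Σ corner-gray over 15 cells = 8403  → 32.9901
row 5: Σ corner-gray over 15 cells = 8119  → 31.8751
row 6: Σ corner-gray over 15 cells = 7926  → 31.1174
row 7: Σ corner-gray over 15 cells = 6902  → 27.0972
row 8: Σ corner-gray over 15 cells = 7013  → 27.5329
Σ rows: total corner-gray = 72624  → 285.1208 mm³

285.121


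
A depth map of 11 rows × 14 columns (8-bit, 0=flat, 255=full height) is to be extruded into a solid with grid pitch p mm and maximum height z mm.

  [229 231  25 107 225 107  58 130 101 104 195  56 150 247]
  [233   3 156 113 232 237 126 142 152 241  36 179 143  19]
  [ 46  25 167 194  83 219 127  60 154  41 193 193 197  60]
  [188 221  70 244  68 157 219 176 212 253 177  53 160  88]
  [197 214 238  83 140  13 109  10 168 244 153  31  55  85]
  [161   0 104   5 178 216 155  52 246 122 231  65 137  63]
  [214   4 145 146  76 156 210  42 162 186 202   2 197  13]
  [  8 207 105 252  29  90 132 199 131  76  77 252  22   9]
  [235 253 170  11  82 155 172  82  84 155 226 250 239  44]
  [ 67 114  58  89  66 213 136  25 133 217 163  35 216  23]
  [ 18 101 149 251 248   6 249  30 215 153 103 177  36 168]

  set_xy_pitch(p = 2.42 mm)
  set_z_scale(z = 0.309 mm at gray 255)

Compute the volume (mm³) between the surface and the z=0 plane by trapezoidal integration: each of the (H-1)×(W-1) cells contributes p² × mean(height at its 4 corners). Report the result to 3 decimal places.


height_mm = gray/255 × 0.309; cell vol = 2.42² × mean(4 corners)
unit = 2.42² × 0.309 / (4×255) = 0.00177414 mm³ per gray-sum
row 0: Σ corner-gray over 13 cells = 7226  → 12.8200
row 1: Σ corner-gray over 13 cells = 7184  → 12.7455
row 2: Σ corner-gray over 13 cells = 7708  → 13.6751
row 3: Σ corner-gray over 13 cells = 7494  → 13.2954
row 4: Σ corner-gray over 13 cells = 6444  → 11.4326
row 5: Σ corner-gray over 13 cells = 6529  → 11.5834
row 6: Σ corner-gray over 13 cells = 6444  → 11.4326
row 7: Σ corner-gray over 13 cells = 7198  → 12.7703
row 8: Σ corner-gray over 13 cells = 7057  → 12.5201
row 9: Σ corner-gray over 13 cells = 6642  → 11.7839
Σ rows: total corner-gray = 69926  → 124.0588 mm³

124.059


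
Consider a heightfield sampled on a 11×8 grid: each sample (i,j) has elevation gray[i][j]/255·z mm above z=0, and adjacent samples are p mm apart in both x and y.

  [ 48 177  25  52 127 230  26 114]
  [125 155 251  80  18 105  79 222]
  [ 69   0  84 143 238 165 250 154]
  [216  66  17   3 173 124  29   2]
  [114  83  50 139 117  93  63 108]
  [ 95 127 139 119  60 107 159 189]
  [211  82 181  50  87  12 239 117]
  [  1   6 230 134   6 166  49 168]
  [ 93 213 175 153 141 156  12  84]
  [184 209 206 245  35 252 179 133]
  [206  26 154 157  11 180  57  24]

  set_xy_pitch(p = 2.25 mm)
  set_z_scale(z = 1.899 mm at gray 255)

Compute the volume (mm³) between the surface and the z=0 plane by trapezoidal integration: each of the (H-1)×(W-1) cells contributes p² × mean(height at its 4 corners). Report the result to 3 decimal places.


313.123

height_mm = gray/255 × 1.899; cell vol = 2.25² × mean(4 corners)
unit = 2.25² × 1.899 / (4×255) = 0.00942518 mm³ per gray-sum
row 0: Σ corner-gray over 7 cells = 3159  → 29.7742
row 1: Σ corner-gray over 7 cells = 3706  → 34.9297
row 2: Σ corner-gray over 7 cells = 3025  → 28.5112
row 3: Σ corner-gray over 7 cells = 2354  → 22.1869
row 4: Σ corner-gray over 7 cells = 3018  → 28.4452
row 5: Σ corner-gray over 7 cells = 3336  → 31.4424
row 6: Σ corner-gray over 7 cells = 2981  → 28.0965
row 7: Σ corner-gray over 7 cells = 3228  → 30.4245
row 8: Σ corner-gray over 7 cells = 4446  → 41.9044
row 9: Σ corner-gray over 7 cells = 3969  → 37.4086
Σ rows: total corner-gray = 33222  → 313.1235 mm³


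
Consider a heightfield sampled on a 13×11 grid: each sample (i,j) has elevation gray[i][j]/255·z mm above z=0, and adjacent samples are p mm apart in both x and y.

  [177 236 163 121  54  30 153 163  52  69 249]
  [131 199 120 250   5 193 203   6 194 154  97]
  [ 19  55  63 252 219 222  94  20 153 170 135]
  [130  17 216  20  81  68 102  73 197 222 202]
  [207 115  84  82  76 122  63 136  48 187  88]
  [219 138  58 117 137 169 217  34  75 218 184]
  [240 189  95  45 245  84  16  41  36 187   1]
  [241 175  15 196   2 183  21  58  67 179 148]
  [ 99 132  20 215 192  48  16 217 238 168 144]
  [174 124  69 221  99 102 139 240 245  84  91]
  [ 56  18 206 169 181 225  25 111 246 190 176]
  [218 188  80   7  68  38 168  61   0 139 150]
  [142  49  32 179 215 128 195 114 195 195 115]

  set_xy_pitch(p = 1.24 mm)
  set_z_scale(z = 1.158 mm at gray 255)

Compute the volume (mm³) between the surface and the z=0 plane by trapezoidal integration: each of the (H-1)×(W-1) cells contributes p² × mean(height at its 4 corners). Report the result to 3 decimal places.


height_mm = gray/255 × 1.158; cell vol = 1.24² × mean(4 corners)
unit = 1.24² × 1.158 / (4×255) = 0.00174563 mm³ per gray-sum
row 0: Σ corner-gray over 10 cells = 5384  → 9.3985
row 1: Σ corner-gray over 10 cells = 5526  → 9.6463
row 2: Σ corner-gray over 10 cells = 4974  → 8.6828
row 3: Σ corner-gray over 10 cells = 4445  → 7.7593
row 4: Σ corner-gray over 10 cells = 4850  → 8.4663
row 5: Σ corner-gray over 10 cells = 4846  → 8.4593
row 6: Σ corner-gray over 10 cells = 4298  → 7.5027
row 7: Σ corner-gray over 10 cells = 4916  → 8.5815
row 8: Σ corner-gray over 10 cells = 5646  → 9.8558
row 9: Σ corner-gray over 10 cells = 5885  → 10.2730
row 10: Σ corner-gray over 10 cells = 4840  → 8.4488
row 11: Σ corner-gray over 10 cells = 4727  → 8.2516
Σ rows: total corner-gray = 60337  → 105.3260 mm³

105.326


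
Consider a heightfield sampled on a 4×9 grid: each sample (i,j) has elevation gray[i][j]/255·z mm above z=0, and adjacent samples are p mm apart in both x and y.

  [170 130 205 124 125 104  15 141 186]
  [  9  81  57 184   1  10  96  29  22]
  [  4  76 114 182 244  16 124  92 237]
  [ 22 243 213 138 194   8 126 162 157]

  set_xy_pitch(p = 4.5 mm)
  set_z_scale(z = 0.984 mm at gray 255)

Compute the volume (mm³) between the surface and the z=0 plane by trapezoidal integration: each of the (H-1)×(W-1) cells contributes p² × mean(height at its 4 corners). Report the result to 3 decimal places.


height_mm = gray/255 × 0.984; cell vol = 4.5² × mean(4 corners)
unit = 4.5² × 0.984 / (4×255) = 0.0195353 mm³ per gray-sum
row 0: Σ corner-gray over 8 cells = 2991  → 58.4301
row 1: Σ corner-gray over 8 cells = 2884  → 56.3398
row 2: Σ corner-gray over 8 cells = 4284  → 83.6892
Σ rows: total corner-gray = 10159  → 198.4591 mm³

198.459


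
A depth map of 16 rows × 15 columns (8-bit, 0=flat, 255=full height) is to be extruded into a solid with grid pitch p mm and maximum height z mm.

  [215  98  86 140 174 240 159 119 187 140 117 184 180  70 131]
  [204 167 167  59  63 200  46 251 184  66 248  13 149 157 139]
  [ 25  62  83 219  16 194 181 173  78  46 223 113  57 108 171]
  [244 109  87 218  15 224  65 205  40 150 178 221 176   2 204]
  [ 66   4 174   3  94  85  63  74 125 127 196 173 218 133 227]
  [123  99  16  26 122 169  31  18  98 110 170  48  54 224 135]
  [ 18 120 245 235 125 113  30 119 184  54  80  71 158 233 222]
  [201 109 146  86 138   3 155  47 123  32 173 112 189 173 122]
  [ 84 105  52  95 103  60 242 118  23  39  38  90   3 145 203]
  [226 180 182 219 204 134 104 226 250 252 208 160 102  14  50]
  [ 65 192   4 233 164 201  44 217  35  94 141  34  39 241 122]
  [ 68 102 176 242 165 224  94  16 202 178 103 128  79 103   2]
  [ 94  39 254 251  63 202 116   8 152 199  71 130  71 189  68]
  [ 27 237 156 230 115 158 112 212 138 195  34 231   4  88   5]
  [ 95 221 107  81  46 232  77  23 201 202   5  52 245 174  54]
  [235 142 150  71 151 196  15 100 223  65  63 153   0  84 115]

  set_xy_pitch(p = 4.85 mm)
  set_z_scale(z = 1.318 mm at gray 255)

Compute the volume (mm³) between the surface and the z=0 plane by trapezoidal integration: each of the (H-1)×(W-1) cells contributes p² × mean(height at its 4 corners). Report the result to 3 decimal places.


3221.784

height_mm = gray/255 × 1.318; cell vol = 4.85² × mean(4 corners)
unit = 4.85² × 1.318 / (4×255) = 0.0303948 mm³ per gray-sum
row 0: Σ corner-gray over 14 cells = 8017  → 243.6748
row 1: Σ corner-gray over 14 cells = 7185  → 218.3863
row 2: Σ corner-gray over 14 cells = 7130  → 216.7146
row 3: Σ corner-gray over 14 cells = 7059  → 214.5566
row 4: Σ corner-gray over 14 cells = 5859  → 178.0829
row 5: Σ corner-gray over 14 cells = 6402  → 194.5873
row 6: Σ corner-gray over 14 cells = 7069  → 214.8606
row 7: Σ corner-gray over 14 cells = 5808  → 176.5328
row 8: Σ corner-gray over 14 cells = 7259  → 220.6356
row 9: Σ corner-gray over 14 cells = 8211  → 249.5714
row 10: Σ corner-gray over 14 cells = 7159  → 217.5961
row 11: Σ corner-gray over 14 cells = 7346  → 223.2799
row 12: Σ corner-gray over 14 cells = 7504  → 228.0823
row 13: Σ corner-gray over 14 cells = 7333  → 222.8848
row 14: Σ corner-gray over 14 cells = 6657  → 202.3379
Σ rows: total corner-gray = 105998  → 3221.7837 mm³


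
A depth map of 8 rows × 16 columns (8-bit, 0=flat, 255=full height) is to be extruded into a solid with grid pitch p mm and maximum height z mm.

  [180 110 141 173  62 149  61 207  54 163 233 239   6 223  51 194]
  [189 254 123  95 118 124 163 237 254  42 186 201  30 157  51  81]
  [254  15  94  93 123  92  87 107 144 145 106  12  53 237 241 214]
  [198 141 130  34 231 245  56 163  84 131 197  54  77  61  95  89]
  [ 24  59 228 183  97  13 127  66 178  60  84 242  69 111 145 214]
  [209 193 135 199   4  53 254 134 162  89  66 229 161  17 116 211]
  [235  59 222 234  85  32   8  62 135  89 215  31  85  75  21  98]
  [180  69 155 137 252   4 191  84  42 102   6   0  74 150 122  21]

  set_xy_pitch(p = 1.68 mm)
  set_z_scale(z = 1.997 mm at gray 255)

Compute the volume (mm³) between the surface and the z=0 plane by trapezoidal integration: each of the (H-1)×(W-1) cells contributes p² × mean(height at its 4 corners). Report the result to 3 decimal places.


height_mm = gray/255 × 1.997; cell vol = 1.68² × mean(4 corners)
unit = 1.68² × 1.997 / (4×255) = 0.00552582 mm³ per gray-sum
row 0: Σ corner-gray over 15 cells = 8458  → 46.7374
row 1: Σ corner-gray over 15 cells = 7906  → 43.6871
row 2: Σ corner-gray over 15 cells = 7251  → 40.0677
row 3: Σ corner-gray over 15 cells = 7247  → 40.0456
row 4: Σ corner-gray over 15 cells = 7606  → 42.0294
row 5: Σ corner-gray over 15 cells = 7083  → 39.1394
row 6: Σ corner-gray over 15 cells = 6016  → 33.2433
Σ rows: total corner-gray = 51567  → 284.9498 mm³

284.950


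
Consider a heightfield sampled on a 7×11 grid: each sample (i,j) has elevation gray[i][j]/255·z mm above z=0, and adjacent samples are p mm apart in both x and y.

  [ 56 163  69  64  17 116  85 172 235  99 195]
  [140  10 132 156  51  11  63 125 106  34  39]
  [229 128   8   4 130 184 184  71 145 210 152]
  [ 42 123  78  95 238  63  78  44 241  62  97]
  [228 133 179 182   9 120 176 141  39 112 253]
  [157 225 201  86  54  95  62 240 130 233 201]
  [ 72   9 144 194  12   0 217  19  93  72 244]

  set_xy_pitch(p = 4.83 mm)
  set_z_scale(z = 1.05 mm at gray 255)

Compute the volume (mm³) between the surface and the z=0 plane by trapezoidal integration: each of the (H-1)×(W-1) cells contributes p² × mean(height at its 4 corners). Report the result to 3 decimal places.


height_mm = gray/255 × 1.05; cell vol = 4.83² × mean(4 corners)
unit = 4.83² × 1.05 / (4×255) = 0.024015 mm³ per gray-sum
row 0: Σ corner-gray over 10 cells = 3846  → 92.3619
row 1: Σ corner-gray over 10 cells = 4064  → 97.5971
row 2: Σ corner-gray over 10 cells = 4692  → 112.6786
row 3: Σ corner-gray over 10 cells = 4846  → 116.3769
row 4: Σ corner-gray over 10 cells = 5673  → 136.2373
row 5: Σ corner-gray over 10 cells = 4846  → 116.3769
Σ rows: total corner-gray = 27967  → 671.6287 mm³

671.629


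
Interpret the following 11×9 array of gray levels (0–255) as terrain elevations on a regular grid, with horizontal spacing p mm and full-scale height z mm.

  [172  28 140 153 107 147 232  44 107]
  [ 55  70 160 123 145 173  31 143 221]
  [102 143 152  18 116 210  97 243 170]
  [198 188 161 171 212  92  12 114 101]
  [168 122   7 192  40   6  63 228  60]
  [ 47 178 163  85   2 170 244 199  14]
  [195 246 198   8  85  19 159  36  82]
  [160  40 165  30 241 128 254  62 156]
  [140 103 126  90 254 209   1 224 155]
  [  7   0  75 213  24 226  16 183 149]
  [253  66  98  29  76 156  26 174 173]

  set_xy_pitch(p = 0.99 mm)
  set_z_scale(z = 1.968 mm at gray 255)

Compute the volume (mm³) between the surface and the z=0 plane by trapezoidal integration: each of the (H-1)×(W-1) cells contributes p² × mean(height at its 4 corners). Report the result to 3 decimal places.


74.826

height_mm = gray/255 × 1.968; cell vol = 0.99² × mean(4 corners)
unit = 0.99² × 1.968 / (4×255) = 0.00189102 mm³ per gray-sum
row 0: Σ corner-gray over 8 cells = 3947  → 7.4638
row 1: Σ corner-gray over 8 cells = 4196  → 7.9347
row 2: Σ corner-gray over 8 cells = 4429  → 8.3753
row 3: Σ corner-gray over 8 cells = 3743  → 7.0781
row 4: Σ corner-gray over 8 cells = 3687  → 6.9722
row 5: Σ corner-gray over 8 cells = 3922  → 7.4166
row 6: Σ corner-gray over 8 cells = 3935  → 7.4411
row 7: Σ corner-gray over 8 cells = 4465  → 8.4434
row 8: Σ corner-gray over 8 cells = 3939  → 7.4487
row 9: Σ corner-gray over 8 cells = 3306  → 6.2517
Σ rows: total corner-gray = 39569  → 74.8256 mm³


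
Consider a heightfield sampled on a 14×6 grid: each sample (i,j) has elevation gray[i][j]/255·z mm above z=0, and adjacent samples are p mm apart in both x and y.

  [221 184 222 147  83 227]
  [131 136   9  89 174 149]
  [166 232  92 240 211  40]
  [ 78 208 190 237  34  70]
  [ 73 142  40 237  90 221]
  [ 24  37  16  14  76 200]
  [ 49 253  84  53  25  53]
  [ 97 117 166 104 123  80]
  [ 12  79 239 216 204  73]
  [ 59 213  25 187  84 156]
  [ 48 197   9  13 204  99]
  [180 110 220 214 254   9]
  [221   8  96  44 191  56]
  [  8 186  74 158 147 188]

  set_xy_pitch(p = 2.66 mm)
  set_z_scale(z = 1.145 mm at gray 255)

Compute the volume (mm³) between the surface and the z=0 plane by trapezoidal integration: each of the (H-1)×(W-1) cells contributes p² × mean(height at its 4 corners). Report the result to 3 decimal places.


259.552

height_mm = gray/255 × 1.145; cell vol = 2.66² × mean(4 corners)
unit = 2.66² × 1.145 / (4×255) = 0.00794271 mm³ per gray-sum
row 0: Σ corner-gray over 5 cells = 2816  → 22.3667
row 1: Σ corner-gray over 5 cells = 2852  → 22.6526
row 2: Σ corner-gray over 5 cells = 3242  → 25.7503
row 3: Σ corner-gray over 5 cells = 2798  → 22.2237
row 4: Σ corner-gray over 5 cells = 1822  → 14.4716
row 5: Σ corner-gray over 5 cells = 1442  → 11.4534
row 6: Σ corner-gray over 5 cells = 2129  → 16.9100
row 7: Σ corner-gray over 5 cells = 2758  → 21.9060
row 8: Σ corner-gray over 5 cells = 2794  → 22.1919
row 9: Σ corner-gray over 5 cells = 2226  → 17.6805
row 10: Σ corner-gray over 5 cells = 2778  → 22.0648
row 11: Σ corner-gray over 5 cells = 2740  → 21.7630
row 12: Σ corner-gray over 5 cells = 2281  → 18.1173
Σ rows: total corner-gray = 32678  → 259.5518 mm³


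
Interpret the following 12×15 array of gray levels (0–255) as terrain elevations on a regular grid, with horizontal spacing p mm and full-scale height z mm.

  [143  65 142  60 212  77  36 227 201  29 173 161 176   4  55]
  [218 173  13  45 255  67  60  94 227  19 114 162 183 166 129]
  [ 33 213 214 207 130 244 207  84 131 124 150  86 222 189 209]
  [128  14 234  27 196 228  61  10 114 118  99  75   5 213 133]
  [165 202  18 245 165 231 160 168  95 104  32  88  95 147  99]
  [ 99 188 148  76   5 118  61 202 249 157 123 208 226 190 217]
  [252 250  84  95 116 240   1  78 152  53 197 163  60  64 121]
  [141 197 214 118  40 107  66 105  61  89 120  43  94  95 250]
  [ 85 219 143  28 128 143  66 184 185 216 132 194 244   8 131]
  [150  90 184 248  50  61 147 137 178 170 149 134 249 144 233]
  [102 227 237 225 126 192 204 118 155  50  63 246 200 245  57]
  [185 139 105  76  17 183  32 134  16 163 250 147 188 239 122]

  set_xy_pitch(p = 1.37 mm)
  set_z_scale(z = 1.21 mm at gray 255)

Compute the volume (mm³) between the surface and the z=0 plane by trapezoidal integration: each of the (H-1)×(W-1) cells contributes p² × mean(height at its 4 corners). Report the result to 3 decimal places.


188.125

height_mm = gray/255 × 1.21; cell vol = 1.37² × mean(4 corners)
unit = 1.37² × 1.21 / (4×255) = 0.00222652 mm³ per gray-sum
row 0: Σ corner-gray over 14 cells = 6827  → 15.2004
row 1: Σ corner-gray over 14 cells = 8147  → 18.1394
row 2: Σ corner-gray over 14 cells = 7693  → 17.1286
row 3: Σ corner-gray over 14 cells = 6813  → 15.1693
row 4: Σ corner-gray over 14 cells = 7982  → 17.7721
row 5: Σ corner-gray over 14 cells = 7697  → 17.1375
row 6: Σ corner-gray over 14 cells = 6568  → 14.6238
row 7: Σ corner-gray over 14 cells = 7085  → 15.7749
row 8: Σ corner-gray over 14 cells = 8261  → 18.3933
row 9: Σ corner-gray over 14 cells = 9000  → 20.0387
row 10: Σ corner-gray over 14 cells = 8420  → 18.7473
Σ rows: total corner-gray = 84493  → 188.1252 mm³
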